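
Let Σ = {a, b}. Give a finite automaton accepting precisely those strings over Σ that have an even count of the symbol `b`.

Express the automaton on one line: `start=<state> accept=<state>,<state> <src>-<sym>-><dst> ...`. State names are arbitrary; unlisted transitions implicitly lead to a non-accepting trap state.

start=s0 accept=s0 s0-a->s0 s0-b->s1 s1-a->s1 s1-b->s0

Keep the running count of `b`s modulo 2: each `b` advances along the cycle s0 → s1 → s0 while other symbols loop. Accept at s0.
        a   b  
>* s0   s0  s1 
   s1   s1  s0 
(> = start, * = accepting)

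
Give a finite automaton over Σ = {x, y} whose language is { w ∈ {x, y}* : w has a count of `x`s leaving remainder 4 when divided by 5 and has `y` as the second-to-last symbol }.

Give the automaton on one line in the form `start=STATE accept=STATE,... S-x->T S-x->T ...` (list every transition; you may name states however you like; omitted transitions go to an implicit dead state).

Handle the two conditions separately and then intersect. One (5 states) tracks the count of `x`s modulo 5; the other (7 states) tracks the last 2 symbols read. Each combined state is a pair, one component from each; accept when both components accept. After merging equivalent states the machine shrinks.
With 9 states:
        x   y  
>  q0   q1  q0 
   q1   q2  q1 
   q2   q3  q2 
   q3   q4  q5 
   q4   q0  q6 
   q5   q7  q5 
   q6   q0  q8 
 * q7   q0  q6 
 * q8   q0  q8 
(> = start, * = accepting)

start=q0 accept=q7,q8 q0-x->q1 q0-y->q0 q1-x->q2 q1-y->q1 q2-x->q3 q2-y->q2 q3-x->q4 q3-y->q5 q4-x->q0 q4-y->q6 q5-x->q7 q5-y->q5 q6-x->q0 q6-y->q8 q7-x->q0 q7-y->q6 q8-x->q0 q8-y->q8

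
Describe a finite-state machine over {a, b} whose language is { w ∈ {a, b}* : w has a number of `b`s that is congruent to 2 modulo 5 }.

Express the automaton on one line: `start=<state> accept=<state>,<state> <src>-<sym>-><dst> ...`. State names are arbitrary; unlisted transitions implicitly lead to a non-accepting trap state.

start=q0 accept=q2 q0-a->q0 q0-b->q1 q1-a->q1 q1-b->q2 q2-a->q2 q2-b->q3 q3-a->q3 q3-b->q4 q4-a->q4 q4-b->q0

Keep the running count of `b`s modulo 5: each `b` advances along the cycle q0 → q1 → q2 → q3 → q4 → q0 while other symbols loop. Accept at q2.
        a   b  
>  q0   q0  q1 
   q1   q1  q2 
 * q2   q2  q3 
   q3   q3  q4 
   q4   q4  q0 
(> = start, * = accepting)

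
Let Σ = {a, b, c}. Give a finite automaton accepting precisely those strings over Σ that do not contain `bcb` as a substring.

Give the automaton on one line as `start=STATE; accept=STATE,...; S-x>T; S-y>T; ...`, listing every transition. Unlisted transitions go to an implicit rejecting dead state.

Track partial matches of the forbidden pattern `bcb`. State s3 is a dead state reached once `bcb` has occurred; every other state accepts. s0 means no part of `bcb` is currently matched.
With 4 states:
        a   b   c  
>* s0   s0  s1  s0 
 * s1   s0  s1  s2 
 * s2   s0  s3  s0 
   s3   s3  s3  s3 
(> = start, * = accepting)

start=s0; accept=s0,s1,s2; s0-a>s0; s0-b>s1; s0-c>s0; s1-a>s0; s1-b>s1; s1-c>s2; s2-a>s0; s2-b>s3; s2-c>s0; s3-a>s3; s3-b>s3; s3-c>s3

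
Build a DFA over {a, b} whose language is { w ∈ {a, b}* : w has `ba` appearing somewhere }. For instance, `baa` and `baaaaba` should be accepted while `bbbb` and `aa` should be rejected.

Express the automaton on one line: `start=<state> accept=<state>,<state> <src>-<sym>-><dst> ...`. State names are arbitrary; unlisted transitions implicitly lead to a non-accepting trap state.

start=q0 accept=q2 q0-a->q0 q0-b->q1 q1-a->q2 q1-b->q1 q2-a->q2 q2-b->q2

Track how much of `ba` has been matched so far: state q0 is no progress, q2 is the absorbing accept state reached once `ba` has occurred. Intermediate states record partial matches; on a mismatch, fall back to the longest reusable overlap.
3 states suffice.
        a   b  
>  q0   q0  q1 
   q1   q2  q1 
 * q2   q2  q2 
(> = start, * = accepting)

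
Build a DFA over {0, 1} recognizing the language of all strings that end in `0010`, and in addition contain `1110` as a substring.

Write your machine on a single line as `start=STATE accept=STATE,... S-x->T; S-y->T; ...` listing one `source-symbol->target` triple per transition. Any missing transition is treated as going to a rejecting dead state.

start=q0; accept=q12; q0-0->q1; q0-1->q2; q1-0->q3; q1-1->q2; q2-0->q1; q2-1->q4; q3-0->q3; q3-1->q5; q4-0->q1; q4-1->q6; q5-0->q7; q5-1->q4; q6-0->q8; q6-1->q6; q7-0->q3; q7-1->q2; q8-0->q9; q8-1->q10; q9-0->q9; q9-1->q11; q10-0->q8; q10-1->q10; q11-0->q12; q11-1->q10; q12-0->q9; q12-1->q10

Build one automaton per condition and run them in lockstep. One (5 states) tracks how much of the suffix `0010` has currently been matched; the other (5 states) tracks whether and how much of `1110` has been seen. Each combined state is a pair, one component from each; accept when both components accept.
A 13-state machine:
          0    1  
>  q0     q1   q2 
   q1     q3   q2 
   q2     q1   q4 
   q3     q3   q5 
   q4     q1   q6 
   q5     q7   q4 
   q6     q8   q6 
   q7     q3   q2 
   q8     q9  q10 
   q9     q9  q11 
   q10    q8  q10 
   q11   q12  q10 
 * q12    q9  q10 
(> = start, * = accepting)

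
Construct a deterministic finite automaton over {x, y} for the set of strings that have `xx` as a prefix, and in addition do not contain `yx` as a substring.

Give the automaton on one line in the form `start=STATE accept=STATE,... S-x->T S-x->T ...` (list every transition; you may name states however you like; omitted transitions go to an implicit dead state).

start=q0 accept=q3,q5 q0-x->q1 q0-y->q2 q1-x->q3 q1-y->q2 q2-x->q4 q2-y->q2 q3-x->q3 q3-y->q5 q4-x->q4 q4-y->q4 q5-x->q6 q5-y->q5 q6-x->q6 q6-y->q6

Run two small machines in parallel and take their product. The first has 4 states tracking whether the input so far still matches the prefix `xx`; the second has 3 states tracking partial matches of the forbidden pattern `yx`. A product state is a pair (one from each), accepting exactly when both do.
7 states suffice.
        x   y  
>  q0   q1  q2 
   q1   q3  q2 
   q2   q4  q2 
 * q3   q3  q5 
   q4   q4  q4 
 * q5   q6  q5 
   q6   q6  q6 
(> = start, * = accepting)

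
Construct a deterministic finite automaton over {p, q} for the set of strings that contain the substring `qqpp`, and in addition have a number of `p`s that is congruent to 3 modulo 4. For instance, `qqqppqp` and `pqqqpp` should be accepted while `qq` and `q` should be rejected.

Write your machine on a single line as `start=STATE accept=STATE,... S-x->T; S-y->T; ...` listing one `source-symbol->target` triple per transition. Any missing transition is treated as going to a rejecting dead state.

start=S0; accept=S16; S0-p->S1; S0-q->S2; S1-p->S3; S1-q->S4; S2-p->S1; S2-q->S5; S3-p->S6; S3-q->S7; S4-p->S3; S4-q->S8; S5-p->S9; S5-q->S5; S6-p->S0; S6-q->S10; S7-p->S6; S7-q->S11; S8-p->S12; S8-q->S8; S9-p->S13; S9-q->S4; S10-p->S0; S10-q->S14; S11-p->S15; S11-q->S11; S12-p->S16; S12-q->S7; S13-p->S16; S13-q->S13; S14-p->S17; S14-q->S14; S15-p->S18; S15-q->S10; S16-p->S18; S16-q->S16; S17-p->S19; S17-q->S2; S18-p->S19; S18-q->S18; S19-p->S13; S19-q->S19

Handle the two conditions separately and then intersect. The first has 5 states tracking whether and how much of `qqpp` has been seen; the second has 4 states tracking the count of `p`s modulo 4. A product state is a pair (one from each), accepting exactly when both do.
A 20-state machine:
          p    q  
>  S0     S1   S2 
   S1     S3   S4 
   S2     S1   S5 
   S3     S6   S7 
   S4     S3   S8 
   S5     S9   S5 
   S6     S0  S10 
   S7     S6  S11 
   S8    S12   S8 
   S9    S13   S4 
   S10    S0  S14 
   S11   S15  S11 
   S12   S16   S7 
   S13   S16  S13 
   S14   S17  S14 
   S15   S18  S10 
 * S16   S18  S16 
   S17   S19   S2 
   S18   S19  S18 
   S19   S13  S19 
(> = start, * = accepting)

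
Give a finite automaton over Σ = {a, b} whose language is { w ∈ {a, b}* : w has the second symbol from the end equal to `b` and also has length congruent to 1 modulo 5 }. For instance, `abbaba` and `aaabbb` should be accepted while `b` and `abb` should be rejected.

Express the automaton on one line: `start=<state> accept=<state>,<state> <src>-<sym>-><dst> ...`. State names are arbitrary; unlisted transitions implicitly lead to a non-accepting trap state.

start=S0 accept=S6 S0-a->S1 S0-b->S1 S1-a->S2 S1-b->S2 S2-a->S3 S2-b->S3 S3-a->S4 S3-b->S4 S4-a->S0 S4-b->S5 S5-a->S6 S5-b->S6 S6-a->S2 S6-b->S2

Build one automaton per condition and run them in lockstep. One (7 states) tracks the last 2 symbols read; the other (5 states) tracks the input length modulo 5. Each combined state is a pair, one component from each; accept when both components accept. After merging equivalent states the machine shrinks.
        a   b  
>  S0   S1  S1 
   S1   S2  S2 
   S2   S3  S3 
   S3   S4  S4 
   S4   S0  S5 
   S5   S6  S6 
 * S6   S2  S2 
(> = start, * = accepting)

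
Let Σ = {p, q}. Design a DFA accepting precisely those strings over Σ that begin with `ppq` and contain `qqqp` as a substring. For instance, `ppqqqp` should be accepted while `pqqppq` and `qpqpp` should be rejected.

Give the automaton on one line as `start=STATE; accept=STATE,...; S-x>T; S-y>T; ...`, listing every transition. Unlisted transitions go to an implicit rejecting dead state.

start=S0; accept=S12; S0-p>S1; S0-q>S2; S1-p>S3; S1-q>S2; S2-p>S4; S2-q>S5; S3-p>S4; S3-q>S6; S4-p>S4; S4-q>S2; S5-p>S4; S5-q>S7; S6-p>S8; S6-q>S9; S7-p>S10; S7-q>S7; S8-p>S8; S8-q>S6; S9-p>S8; S9-q>S11; S10-p>S10; S10-q>S10; S11-p>S12; S11-q>S11; S12-p>S12; S12-q>S12

Build one automaton per condition and run them in lockstep. The first has 5 states tracking whether the input so far still matches the prefix `ppq`; the second has 5 states tracking whether and how much of `qqqp` has been seen. A product state is a pair (one from each), accepting exactly when both do.
13 states suffice.
          p    q  
>  S0     S1   S2 
   S1     S3   S2 
   S2     S4   S5 
   S3     S4   S6 
   S4     S4   S2 
   S5     S4   S7 
   S6     S8   S9 
   S7    S10   S7 
   S8     S8   S6 
   S9     S8  S11 
   S10   S10  S10 
   S11   S12  S11 
 * S12   S12  S12 
(> = start, * = accepting)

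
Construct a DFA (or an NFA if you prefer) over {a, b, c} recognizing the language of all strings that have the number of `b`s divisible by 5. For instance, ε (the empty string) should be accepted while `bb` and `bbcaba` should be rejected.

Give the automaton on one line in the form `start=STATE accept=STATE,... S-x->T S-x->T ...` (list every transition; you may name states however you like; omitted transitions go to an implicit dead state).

start=q0 accept=q0 q0-a->q0 q0-b->q1 q0-c->q0 q1-a->q1 q1-b->q2 q1-c->q1 q2-a->q2 q2-b->q3 q2-c->q2 q3-a->q3 q3-b->q4 q3-c->q3 q4-a->q4 q4-b->q0 q4-c->q4

The only thing that matters is how many `b`s have appeared, reduced mod 5. Use one state per residue: q0 for 0, …, q4 for 4. Reading `b` moves to the next residue; anything else stays put. q0 is accepting.
5 states suffice.
        a   b   c  
>* q0   q0  q1  q0 
   q1   q1  q2  q1 
   q2   q2  q3  q2 
   q3   q3  q4  q3 
   q4   q4  q0  q4 
(> = start, * = accepting)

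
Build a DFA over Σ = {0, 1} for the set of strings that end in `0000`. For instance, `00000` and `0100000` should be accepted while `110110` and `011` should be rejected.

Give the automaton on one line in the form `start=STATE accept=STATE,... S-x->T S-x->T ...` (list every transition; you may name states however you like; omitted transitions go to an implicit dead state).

start=S0 accept=S4 S0-0->S1 S0-1->S0 S1-0->S2 S1-1->S0 S2-0->S3 S2-1->S0 S3-0->S4 S3-1->S0 S4-0->S4 S4-1->S0

Let each state record the length of the longest suffix of the input read so far that is also a prefix of `0000`. S1 means the last symbol is `0`; S2 means the last 2 symbols are `00`; S3 means the last 3 symbols are `000`; S4 means the last 4 symbols are `0000`. Accept only at S4, where the string currently ends in `0000`.
A 5-state machine:
        0   1  
>  S0   S1  S0 
   S1   S2  S0 
   S2   S3  S0 
   S3   S4  S0 
 * S4   S4  S0 
(> = start, * = accepting)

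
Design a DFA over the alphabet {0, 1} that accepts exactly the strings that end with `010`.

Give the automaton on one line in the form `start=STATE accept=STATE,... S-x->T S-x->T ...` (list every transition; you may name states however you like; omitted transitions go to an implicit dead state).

Let each state record the length of the longest suffix of the input read so far that is also a prefix of `010`. s1 means the last symbol is `0`; s2 means the last 2 symbols are `01`; s3 means the last 3 symbols are `010`. Accept only at s3, where the string currently ends in `010`.
4 states suffice.
        0   1  
>  s0   s1  s0 
   s1   s1  s2 
   s2   s3  s0 
 * s3   s1  s2 
(> = start, * = accepting)

start=s0 accept=s3 s0-0->s1 s0-1->s0 s1-0->s1 s1-1->s2 s2-0->s3 s2-1->s0 s3-0->s1 s3-1->s2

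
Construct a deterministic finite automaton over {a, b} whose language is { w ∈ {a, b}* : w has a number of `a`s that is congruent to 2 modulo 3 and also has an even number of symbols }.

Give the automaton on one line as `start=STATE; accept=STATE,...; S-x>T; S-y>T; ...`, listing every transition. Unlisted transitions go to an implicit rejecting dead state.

Build one automaton per condition and run them in lockstep. One (3 states) tracks the count of `a`s modulo 3; the other (2 states) tracks the input length modulo 2. Each combined state is a pair, one component from each; accept when both components accept.
6 states suffice.
        a   b  
>  q0   q1  q2 
   q1   q3  q4 
   q2   q4  q0 
 * q3   q2  q5 
   q4   q5  q1 
   q5   q0  q3 
(> = start, * = accepting)

start=q0; accept=q3; q0-a>q1; q0-b>q2; q1-a>q3; q1-b>q4; q2-a>q4; q2-b>q0; q3-a>q2; q3-b>q5; q4-a>q5; q4-b>q1; q5-a>q0; q5-b>q3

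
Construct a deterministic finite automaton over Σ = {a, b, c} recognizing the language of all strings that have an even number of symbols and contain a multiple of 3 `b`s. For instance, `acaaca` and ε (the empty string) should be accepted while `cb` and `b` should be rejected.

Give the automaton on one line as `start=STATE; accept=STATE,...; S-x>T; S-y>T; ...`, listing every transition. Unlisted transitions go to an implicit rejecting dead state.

start=q0; accept=q0; q0-a>q1; q0-b>q2; q0-c>q1; q1-a>q0; q1-b>q3; q1-c>q0; q2-a>q3; q2-b>q4; q2-c>q3; q3-a>q2; q3-b>q5; q3-c>q2; q4-a>q5; q4-b>q1; q4-c>q5; q5-a>q4; q5-b>q0; q5-c>q4

Run two small machines in parallel and take their product. The first has 2 states tracking the input length modulo 2; the second has 3 states tracking the count of `b`s modulo 3. A product state is a pair (one from each), accepting exactly when both do.
6 states suffice.
        a   b   c  
>* q0   q1  q2  q1 
   q1   q0  q3  q0 
   q2   q3  q4  q3 
   q3   q2  q5  q2 
   q4   q5  q1  q5 
   q5   q4  q0  q4 
(> = start, * = accepting)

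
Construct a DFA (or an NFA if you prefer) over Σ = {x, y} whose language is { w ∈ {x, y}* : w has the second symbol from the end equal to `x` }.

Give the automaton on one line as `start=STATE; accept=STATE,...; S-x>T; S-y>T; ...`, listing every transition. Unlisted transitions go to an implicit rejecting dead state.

Because acceptance depends on a position counted from the end, the machine has to buffer the most recent 2 symbols. Make each state the string of the last up-to-2 symbols read; on input `x` shift the window left and append `x`. Accept when the buffered window has length 2 and begins with `x`.
        x   y  
>  q0   q1  q2 
   q1   q3  q4 
   q2   q5  q6 
 * q3   q3  q4 
 * q4   q5  q6 
   q5   q3  q4 
   q6   q5  q6 
(> = start, * = accepting)

start=q0; accept=q3,q4; q0-x>q1; q0-y>q2; q1-x>q3; q1-y>q4; q2-x>q5; q2-y>q6; q3-x>q3; q3-y>q4; q4-x>q5; q4-y>q6; q5-x>q3; q5-y>q4; q6-x>q5; q6-y>q6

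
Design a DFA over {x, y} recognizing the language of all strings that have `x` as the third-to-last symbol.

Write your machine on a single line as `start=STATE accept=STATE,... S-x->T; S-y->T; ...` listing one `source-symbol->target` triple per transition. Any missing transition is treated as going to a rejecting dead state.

start=S0; accept=S7,S8,S9,S10; S0-x->S1; S0-y->S2; S1-x->S3; S1-y->S4; S2-x->S5; S2-y->S6; S3-x->S7; S3-y->S8; S4-x->S9; S4-y->S10; S5-x->S11; S5-y->S12; S6-x->S13; S6-y->S14; S7-x->S7; S7-y->S8; S8-x->S9; S8-y->S10; S9-x->S11; S9-y->S12; S10-x->S13; S10-y->S14; S11-x->S7; S11-y->S8; S12-x->S9; S12-y->S10; S13-x->S11; S13-y->S12; S14-x->S13; S14-y->S14

Because acceptance depends on a position counted from the end, the machine has to buffer the most recent 3 symbols. Make each state the string of the last up-to-3 symbols read; on input `x` shift the window left and append `x`. Accept when the buffered window has length 3 and begins with `x`.
With 15 states:
          x    y  
>  S0     S1   S2 
   S1     S3   S4 
   S2     S5   S6 
   S3     S7   S8 
   S4     S9  S10 
   S5    S11  S12 
   S6    S13  S14 
 * S7     S7   S8 
 * S8     S9  S10 
 * S9    S11  S12 
 * S10   S13  S14 
   S11    S7   S8 
   S12    S9  S10 
   S13   S11  S12 
   S14   S13  S14 
(> = start, * = accepting)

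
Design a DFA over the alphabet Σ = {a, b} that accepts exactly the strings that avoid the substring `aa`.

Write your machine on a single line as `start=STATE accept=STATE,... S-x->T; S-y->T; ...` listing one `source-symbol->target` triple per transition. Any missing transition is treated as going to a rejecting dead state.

This is the complement of 'contains `aa`'. Use the same substring-matching states — S0 through S2 holding how much of `aa` has just been matched — but flip the accepting set: everything except the trap S2 accepts.
        a   b  
>* S0   S1  S0 
 * S1   S2  S0 
   S2   S2  S2 
(> = start, * = accepting)

start=S0; accept=S0,S1; S0-a->S1; S0-b->S0; S1-a->S2; S1-b->S0; S2-a->S2; S2-b->S2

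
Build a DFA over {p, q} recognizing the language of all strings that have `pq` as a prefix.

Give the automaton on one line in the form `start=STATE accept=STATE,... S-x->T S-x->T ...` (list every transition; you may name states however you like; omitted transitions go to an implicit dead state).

Check the first 2 symbols one by one: S0 through S1 record how many have matched `pq` so far; any wrong symbol goes to the dead state S3. After all 2 match we enter the accepting sink S2.
        p   q  
>  S0   S1  S3 
   S1   S3  S2 
 * S2   S2  S2 
   S3   S3  S3 
(> = start, * = accepting)

start=S0 accept=S2 S0-p->S1 S0-q->S3 S1-p->S3 S1-q->S2 S2-p->S2 S2-q->S2 S3-p->S3 S3-q->S3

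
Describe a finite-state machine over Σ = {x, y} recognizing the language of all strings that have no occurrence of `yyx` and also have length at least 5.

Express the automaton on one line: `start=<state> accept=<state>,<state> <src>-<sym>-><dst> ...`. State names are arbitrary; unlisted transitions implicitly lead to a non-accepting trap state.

Handle the two conditions separately and then intersect. The first has 4 states tracking partial matches of the forbidden pattern `yyx`; the second has 7 states tracking the input length, saturating at 6. A product state is a pair (one from each), accepting exactly when both do.
          x    y  
>  s0     s1   s2 
   s1     s3   s4 
   s2     s3   s5 
   s3     s6   s7 
   s4     s6   s8 
   s5     s9   s8 
   s6    s10  s11 
   s7    s10  s12 
   s8    s13  s12 
   s9    s13  s13 
   s10   s14  s15 
   s11   s14  s16 
   s12   s17  s16 
   s13   s17  s17 
 * s14   s18  s19 
 * s15   s18  s20 
 * s16   s21  s20 
   s17   s21  s21 
 * s18   s18  s19 
 * s19   s18  s20 
 * s20   s21  s20 
   s21   s21  s21 
(> = start, * = accepting)

start=s0 accept=s14,s15,s16,s18,s19,s20 s0-x->s1 s0-y->s2 s1-x->s3 s1-y->s4 s2-x->s3 s2-y->s5 s3-x->s6 s3-y->s7 s4-x->s6 s4-y->s8 s5-x->s9 s5-y->s8 s6-x->s10 s6-y->s11 s7-x->s10 s7-y->s12 s8-x->s13 s8-y->s12 s9-x->s13 s9-y->s13 s10-x->s14 s10-y->s15 s11-x->s14 s11-y->s16 s12-x->s17 s12-y->s16 s13-x->s17 s13-y->s17 s14-x->s18 s14-y->s19 s15-x->s18 s15-y->s20 s16-x->s21 s16-y->s20 s17-x->s21 s17-y->s21 s18-x->s18 s18-y->s19 s19-x->s18 s19-y->s20 s20-x->s21 s20-y->s20 s21-x->s21 s21-y->s21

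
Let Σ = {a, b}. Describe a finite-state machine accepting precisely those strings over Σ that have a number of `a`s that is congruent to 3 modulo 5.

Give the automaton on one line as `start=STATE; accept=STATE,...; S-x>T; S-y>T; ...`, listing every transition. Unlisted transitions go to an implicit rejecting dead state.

Keep the running count of `a`s modulo 5: each `a` advances along the cycle s0 → s1 → s2 → s3 → s4 → s0 while other symbols loop. Accept at s3.
        a   b  
>  s0   s1  s0 
   s1   s2  s1 
   s2   s3  s2 
 * s3   s4  s3 
   s4   s0  s4 
(> = start, * = accepting)

start=s0; accept=s3; s0-a>s1; s0-b>s0; s1-a>s2; s1-b>s1; s2-a>s3; s2-b>s2; s3-a>s4; s3-b>s3; s4-a>s0; s4-b>s4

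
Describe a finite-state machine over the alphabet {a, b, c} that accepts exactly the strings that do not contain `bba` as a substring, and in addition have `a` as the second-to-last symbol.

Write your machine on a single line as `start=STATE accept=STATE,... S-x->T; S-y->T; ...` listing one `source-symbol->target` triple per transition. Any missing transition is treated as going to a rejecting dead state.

start=s0; accept=s4,s5,s6; s0-a->s1; s0-b->s2; s0-c->s3; s1-a->s4; s1-b->s5; s1-c->s6; s2-a->s7; s2-b->s8; s2-c->s9; s3-a->s10; s3-b->s11; s3-c->s12; s4-a->s4; s4-b->s5; s4-c->s6; s5-a->s7; s5-b->s8; s5-c->s9; s6-a->s10; s6-b->s11; s6-c->s12; s7-a->s4; s7-b->s5; s7-c->s6; s8-a->s13; s8-b->s8; s8-c->s9; s9-a->s10; s9-b->s11; s9-c->s12; s10-a->s4; s10-b->s5; s10-c->s6; s11-a->s7; s11-b->s8; s11-c->s9; s12-a->s10; s12-b->s11; s12-c->s12; s13-a->s14; s13-b->s15; s13-c->s16; s14-a->s14; s14-b->s15; s14-c->s16; s15-a->s13; s15-b->s17; s15-c->s18; s16-a->s19; s16-b->s20; s16-c->s21; s17-a->s13; s17-b->s17; s17-c->s18; s18-a->s19; s18-b->s20; s18-c->s21; s19-a->s14; s19-b->s15; s19-c->s16; s20-a->s13; s20-b->s17; s20-c->s18; s21-a->s19; s21-b->s20; s21-c->s21

Handle the two conditions separately and then intersect. The first has 4 states tracking partial matches of the forbidden pattern `bba`; the second has 13 states tracking the last 2 symbols read. A product state is a pair (one from each), accepting exactly when both do.
22 states suffice.
          a    b    c  
>  s0     s1   s2   s3 
   s1     s4   s5   s6 
   s2     s7   s8   s9 
   s3    s10  s11  s12 
 * s4     s4   s5   s6 
 * s5     s7   s8   s9 
 * s6    s10  s11  s12 
   s7     s4   s5   s6 
   s8    s13   s8   s9 
   s9    s10  s11  s12 
   s10    s4   s5   s6 
   s11    s7   s8   s9 
   s12   s10  s11  s12 
   s13   s14  s15  s16 
   s14   s14  s15  s16 
   s15   s13  s17  s18 
   s16   s19  s20  s21 
   s17   s13  s17  s18 
   s18   s19  s20  s21 
   s19   s14  s15  s16 
   s20   s13  s17  s18 
   s21   s19  s20  s21 
(> = start, * = accepting)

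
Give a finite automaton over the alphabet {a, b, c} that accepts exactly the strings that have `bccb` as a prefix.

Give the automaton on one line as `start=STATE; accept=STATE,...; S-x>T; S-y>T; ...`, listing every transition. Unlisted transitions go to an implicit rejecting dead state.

Check the first 4 symbols one by one: S0 through S3 record how many have matched `bccb` so far; any wrong symbol goes to the dead state S5. After all 4 match we enter the accepting sink S4.
A 6-state machine:
        a   b   c  
>  S0   S5  S1  S5 
   S1   S5  S5  S2 
   S2   S5  S5  S3 
   S3   S5  S4  S5 
 * S4   S4  S4  S4 
   S5   S5  S5  S5 
(> = start, * = accepting)

start=S0; accept=S4; S0-a>S5; S0-b>S1; S0-c>S5; S1-a>S5; S1-b>S5; S1-c>S2; S2-a>S5; S2-b>S5; S2-c>S3; S3-a>S5; S3-b>S4; S3-c>S5; S4-a>S4; S4-b>S4; S4-c>S4; S5-a>S5; S5-b>S5; S5-c>S5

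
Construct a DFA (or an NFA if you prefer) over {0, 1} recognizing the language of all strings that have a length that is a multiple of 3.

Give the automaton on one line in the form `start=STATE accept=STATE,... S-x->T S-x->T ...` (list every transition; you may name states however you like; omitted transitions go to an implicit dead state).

Only the length mod 3 matters, so use a 3-cycle: from any state, every input symbol moves to the next state, wrapping q2 back to q0. Mark q0 accepting.
3 states suffice.
        0   1  
>* q0   q1  q1 
   q1   q2  q2 
   q2   q0  q0 
(> = start, * = accepting)

start=q0 accept=q0 q0-0->q1 q0-1->q1 q1-0->q2 q1-1->q2 q2-0->q0 q2-1->q0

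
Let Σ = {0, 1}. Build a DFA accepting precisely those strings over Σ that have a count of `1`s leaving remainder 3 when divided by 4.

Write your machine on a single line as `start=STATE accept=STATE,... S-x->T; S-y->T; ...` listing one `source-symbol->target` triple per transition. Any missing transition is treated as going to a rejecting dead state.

start=s0; accept=s3; s0-0->s0; s0-1->s1; s1-0->s1; s1-1->s2; s2-0->s2; s2-1->s3; s3-0->s3; s3-1->s0

The only thing that matters is how many `1`s have appeared, reduced mod 4. Use one state per residue: s0 for 0, …, s3 for 3. Reading `1` moves to the next residue; anything else stays put. s3 is accepting.
With 4 states:
        0   1  
>  s0   s0  s1 
   s1   s1  s2 
   s2   s2  s3 
 * s3   s3  s0 
(> = start, * = accepting)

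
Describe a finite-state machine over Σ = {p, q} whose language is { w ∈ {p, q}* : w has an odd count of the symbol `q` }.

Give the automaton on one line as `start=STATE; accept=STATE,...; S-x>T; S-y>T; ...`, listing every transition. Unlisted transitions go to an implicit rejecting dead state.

Keep the running count of `q`s modulo 2: each `q` advances along the cycle S0 → S1 → S0 while other symbols loop. Accept at S1.
2 states suffice.
        p   q  
>  S0   S0  S1 
 * S1   S1  S0 
(> = start, * = accepting)

start=S0; accept=S1; S0-p>S0; S0-q>S1; S1-p>S1; S1-q>S0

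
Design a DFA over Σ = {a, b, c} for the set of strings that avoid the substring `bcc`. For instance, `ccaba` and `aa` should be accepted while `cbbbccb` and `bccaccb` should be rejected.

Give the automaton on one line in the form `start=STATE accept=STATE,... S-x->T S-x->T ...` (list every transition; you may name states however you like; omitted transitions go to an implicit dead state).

start=q0 accept=q0,q1,q2 q0-a->q0 q0-b->q1 q0-c->q0 q1-a->q0 q1-b->q1 q1-c->q2 q2-a->q0 q2-b->q1 q2-c->q3 q3-a->q3 q3-b->q3 q3-c->q3

Track partial matches of the forbidden pattern `bcc`. State q3 is a dead state reached once `bcc` has occurred; every other state accepts. q0 means no part of `bcc` is currently matched.
        a   b   c  
>* q0   q0  q1  q0 
 * q1   q0  q1  q2 
 * q2   q0  q1  q3 
   q3   q3  q3  q3 
(> = start, * = accepting)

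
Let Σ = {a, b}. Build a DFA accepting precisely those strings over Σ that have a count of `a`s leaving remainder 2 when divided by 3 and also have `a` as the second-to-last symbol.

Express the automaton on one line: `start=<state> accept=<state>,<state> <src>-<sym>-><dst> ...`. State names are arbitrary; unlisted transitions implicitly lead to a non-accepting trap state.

Build one automaton per condition and run them in lockstep. One (3 states) tracks the count of `a`s modulo 3; the other (7 states) tracks the last 2 symbols read. Each combined state is a pair, one component from each; accept when both components accept.
          a    b  
>  q0     q1   q2 
   q1     q3   q4 
   q2     q5   q6 
 * q3     q7   q8 
   q4     q9  q10 
   q5     q3   q4 
   q6     q5   q6 
   q7    q11  q12 
 * q8    q13  q14 
   q9     q7   q8 
   q10    q9  q10 
   q11    q3   q4 
   q12    q5   q6 
   q13   q11  q12 
   q14   q13  q14 
(> = start, * = accepting)

start=q0 accept=q3,q8 q0-a->q1 q0-b->q2 q1-a->q3 q1-b->q4 q2-a->q5 q2-b->q6 q3-a->q7 q3-b->q8 q4-a->q9 q4-b->q10 q5-a->q3 q5-b->q4 q6-a->q5 q6-b->q6 q7-a->q11 q7-b->q12 q8-a->q13 q8-b->q14 q9-a->q7 q9-b->q8 q10-a->q9 q10-b->q10 q11-a->q3 q11-b->q4 q12-a->q5 q12-b->q6 q13-a->q11 q13-b->q12 q14-a->q13 q14-b->q14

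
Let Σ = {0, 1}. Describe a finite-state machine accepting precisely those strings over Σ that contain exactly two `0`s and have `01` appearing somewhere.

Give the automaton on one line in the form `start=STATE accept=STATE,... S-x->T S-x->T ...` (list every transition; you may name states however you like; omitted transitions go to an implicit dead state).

Handle the two conditions separately and then intersect. One (4 states) tracks the count of `0`s, saturating at 3; the other (3 states) tracks whether and how much of `01` has been seen. Each combined state is a pair, one component from each; accept when both components accept.
7 states suffice.
        0   1  
>  q0   q1  q0 
   q1   q2  q3 
   q2   q4  q5 
   q3   q5  q3 
   q4   q4  q6 
 * q5   q6  q5 
   q6   q6  q6 
(> = start, * = accepting)

start=q0 accept=q5 q0-0->q1 q0-1->q0 q1-0->q2 q1-1->q3 q2-0->q4 q2-1->q5 q3-0->q5 q3-1->q3 q4-0->q4 q4-1->q6 q5-0->q6 q5-1->q5 q6-0->q6 q6-1->q6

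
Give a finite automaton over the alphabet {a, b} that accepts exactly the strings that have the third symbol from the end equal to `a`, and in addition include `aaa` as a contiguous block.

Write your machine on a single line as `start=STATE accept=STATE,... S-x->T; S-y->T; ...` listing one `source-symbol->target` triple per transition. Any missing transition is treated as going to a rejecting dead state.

Run two small machines in parallel and take their product. One (15 states) tracks the last 3 symbols read; the other (4 states) tracks whether and how much of `aaa` has been seen. Each combined state is a pair, one component from each; accept when both components accept. After merging equivalent states the machine shrinks.
With 11 states:
          a    b  
>  q0     q1   q0 
   q1     q2   q0 
   q2     q3   q0 
 * q3     q3   q4 
 * q4     q5   q6 
 * q5     q7   q8 
 * q6     q9  q10 
   q7     q3   q4 
   q8     q5   q6 
   q9     q7   q8 
   q10    q9  q10 
(> = start, * = accepting)

start=q0; accept=q3,q4,q5,q6; q0-a->q1; q0-b->q0; q1-a->q2; q1-b->q0; q2-a->q3; q2-b->q0; q3-a->q3; q3-b->q4; q4-a->q5; q4-b->q6; q5-a->q7; q5-b->q8; q6-a->q9; q6-b->q10; q7-a->q3; q7-b->q4; q8-a->q5; q8-b->q6; q9-a->q7; q9-b->q8; q10-a->q9; q10-b->q10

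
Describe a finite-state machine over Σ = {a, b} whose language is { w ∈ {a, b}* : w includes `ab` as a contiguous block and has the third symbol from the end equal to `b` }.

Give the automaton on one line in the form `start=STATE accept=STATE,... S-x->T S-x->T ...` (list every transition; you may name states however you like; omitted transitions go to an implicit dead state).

Run two small machines in parallel and take their product. One (3 states) tracks whether and how much of `ab` has been seen; the other (15 states) tracks the last 3 symbols read. Each combined state is a pair, one component from each; accept when both components accept. Equivalent product states are then merged.
          a    b  
>  s0     s1   s2 
   s1     s1   s3 
   s2     s4   s2 
   s3     s5   s6 
   s4     s1   s7 
   s5     s8   s7 
   s6     s9  s10 
 * s7     s5   s6 
 * s8     s1   s3 
 * s9     s8   s7 
 * s10    s9  s10 
(> = start, * = accepting)

start=s0 accept=s7,s8,s9,s10 s0-a->s1 s0-b->s2 s1-a->s1 s1-b->s3 s2-a->s4 s2-b->s2 s3-a->s5 s3-b->s6 s4-a->s1 s4-b->s7 s5-a->s8 s5-b->s7 s6-a->s9 s6-b->s10 s7-a->s5 s7-b->s6 s8-a->s1 s8-b->s3 s9-a->s8 s9-b->s7 s10-a->s9 s10-b->s10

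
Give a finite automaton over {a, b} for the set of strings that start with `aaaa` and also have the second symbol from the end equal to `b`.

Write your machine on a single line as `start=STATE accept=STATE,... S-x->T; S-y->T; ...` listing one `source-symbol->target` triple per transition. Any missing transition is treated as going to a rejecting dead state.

Build one automaton per condition and run them in lockstep. One (6 states) tracks whether the input so far still matches the prefix `aaaa`; the other (7 states) tracks the last 2 symbols read. Each combined state is a pair, one component from each; accept when both components accept.
          a    b  
>  q0     q1   q2 
   q1     q3   q4 
   q2     q5   q6 
   q3     q7   q4 
   q4     q5   q6 
   q5     q8   q4 
   q6     q5   q6 
   q7     q9   q4 
   q8     q8   q4 
   q9     q9  q10 
   q10   q11  q12 
 * q11    q9  q10 
 * q12   q11  q12 
(> = start, * = accepting)

start=q0; accept=q11,q12; q0-a->q1; q0-b->q2; q1-a->q3; q1-b->q4; q2-a->q5; q2-b->q6; q3-a->q7; q3-b->q4; q4-a->q5; q4-b->q6; q5-a->q8; q5-b->q4; q6-a->q5; q6-b->q6; q7-a->q9; q7-b->q4; q8-a->q8; q8-b->q4; q9-a->q9; q9-b->q10; q10-a->q11; q10-b->q12; q11-a->q9; q11-b->q10; q12-a->q11; q12-b->q12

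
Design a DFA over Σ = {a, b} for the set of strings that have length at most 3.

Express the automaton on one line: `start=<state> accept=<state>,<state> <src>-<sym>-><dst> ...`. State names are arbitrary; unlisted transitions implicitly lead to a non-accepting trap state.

start=S0 accept=S0,S1,S2,S3 S0-a->S1 S0-b->S1 S1-a->S2 S1-b->S2 S2-a->S3 S2-b->S3 S3-a->S4 S3-b->S4 S4-a->S4 S4-b->S4

Count input length up to 4: every symbol moves from S0 toward S4, which means 'more than 3' and absorbs. Accept from {S0, S1, S2, S3}.
With 5 states:
        a   b  
>* S0   S1  S1 
 * S1   S2  S2 
 * S2   S3  S3 
 * S3   S4  S4 
   S4   S4  S4 
(> = start, * = accepting)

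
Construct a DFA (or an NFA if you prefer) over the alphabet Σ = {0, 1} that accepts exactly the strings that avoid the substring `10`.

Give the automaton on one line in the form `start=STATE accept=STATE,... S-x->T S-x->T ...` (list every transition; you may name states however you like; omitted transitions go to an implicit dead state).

start=A accept=A,B A-0->A A-1->B B-0->C B-1->B C-0->C C-1->C

This is the complement of 'contains `10`'. Use the same substring-matching states — A through C holding how much of `10` has just been matched — but flip the accepting set: everything except the trap C accepts.
With 3 states:
       0  1 
>* A   A  B 
 * B   C  B 
   C   C  C 
(> = start, * = accepting)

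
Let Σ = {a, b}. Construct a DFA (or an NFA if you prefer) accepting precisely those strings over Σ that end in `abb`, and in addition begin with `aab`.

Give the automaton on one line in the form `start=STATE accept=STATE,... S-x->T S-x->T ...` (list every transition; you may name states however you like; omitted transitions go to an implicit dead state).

Build one automaton per condition and run them in lockstep. The first has 4 states tracking how much of the suffix `abb` has currently been matched; the second has 5 states tracking whether the input so far still matches the prefix `aab`. A product state is a pair (one from each), accepting exactly when both do. After merging equivalent states the machine shrinks.
An 8-state machine:
        a   b  
>  S0   S1  S2 
   S1   S3  S2 
   S2   S2  S2 
   S3   S2  S4 
   S4   S5  S6 
   S5   S5  S4 
 * S6   S5  S7 
   S7   S5  S7 
(> = start, * = accepting)

start=S0 accept=S6 S0-a->S1 S0-b->S2 S1-a->S3 S1-b->S2 S2-a->S2 S2-b->S2 S3-a->S2 S3-b->S4 S4-a->S5 S4-b->S6 S5-a->S5 S5-b->S4 S6-a->S5 S6-b->S7 S7-a->S5 S7-b->S7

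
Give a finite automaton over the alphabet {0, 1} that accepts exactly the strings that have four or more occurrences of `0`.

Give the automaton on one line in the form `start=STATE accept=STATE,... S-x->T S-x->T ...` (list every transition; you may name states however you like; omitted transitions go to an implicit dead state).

start=q0 accept=q4,q5 q0-0->q1 q0-1->q0 q1-0->q2 q1-1->q1 q2-0->q3 q2-1->q2 q3-0->q4 q3-1->q3 q4-0->q5 q4-1->q4 q5-0->q5 q5-1->q5

Only the number of `0`s matters, and only up to 5. Make a chain q0 → q1 → q2 → q3 → q4 → q5 advanced by each `0` (with q5 absorbing); every other symbol self-loops. The accepting set is {q4, q5}.
        0   1  
>  q0   q1  q0 
   q1   q2  q1 
   q2   q3  q2 
   q3   q4  q3 
 * q4   q5  q4 
 * q5   q5  q5 
(> = start, * = accepting)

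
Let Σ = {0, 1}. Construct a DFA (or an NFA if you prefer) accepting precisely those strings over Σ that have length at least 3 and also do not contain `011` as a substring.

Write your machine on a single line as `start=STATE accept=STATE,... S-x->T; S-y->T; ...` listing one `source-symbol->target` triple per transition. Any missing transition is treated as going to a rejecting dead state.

start=s0; accept=s6,s7,s9,s10,s11,s13; s0-0->s1; s0-1->s2; s1-0->s3; s1-1->s4; s2-0->s3; s2-1->s5; s3-0->s6; s3-1->s7; s4-0->s6; s4-1->s8; s5-0->s6; s5-1->s9; s6-0->s10; s6-1->s11; s7-0->s10; s7-1->s12; s8-0->s12; s8-1->s12; s9-0->s10; s9-1->s13; s10-0->s10; s10-1->s11; s11-0->s10; s11-1->s12; s12-0->s12; s12-1->s12; s13-0->s10; s13-1->s13

Build one automaton per condition and run them in lockstep. The first has 5 states tracking the input length, saturating at 4; the second has 4 states tracking partial matches of the forbidden pattern `011`. A product state is a pair (one from each), accepting exactly when both do.
          0    1  
>  s0     s1   s2 
   s1     s3   s4 
   s2     s3   s5 
   s3     s6   s7 
   s4     s6   s8 
   s5     s6   s9 
 * s6    s10  s11 
 * s7    s10  s12 
   s8    s12  s12 
 * s9    s10  s13 
 * s10   s10  s11 
 * s11   s10  s12 
   s12   s12  s12 
 * s13   s10  s13 
(> = start, * = accepting)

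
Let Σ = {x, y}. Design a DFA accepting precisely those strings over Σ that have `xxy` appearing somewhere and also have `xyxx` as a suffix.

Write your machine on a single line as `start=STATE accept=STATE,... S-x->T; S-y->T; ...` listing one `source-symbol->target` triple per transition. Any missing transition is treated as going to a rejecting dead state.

start=s0; accept=s6; s0-x->s1; s0-y->s0; s1-x->s2; s1-y->s0; s2-x->s2; s2-y->s3; s3-x->s4; s3-y->s5; s4-x->s6; s4-y->s3; s5-x->s2; s5-y->s5; s6-x->s2; s6-y->s3

Build one automaton per condition and run them in lockstep. One (4 states) tracks whether and how much of `xxy` has been seen; the other (5 states) tracks how much of the suffix `xyxx` has currently been matched. Each combined state is a pair, one component from each; accept when both components accept. After merging equivalent states the machine shrinks.
With 7 states:
        x   y  
>  s0   s1  s0 
   s1   s2  s0 
   s2   s2  s3 
   s3   s4  s5 
   s4   s6  s3 
   s5   s2  s5 
 * s6   s2  s3 
(> = start, * = accepting)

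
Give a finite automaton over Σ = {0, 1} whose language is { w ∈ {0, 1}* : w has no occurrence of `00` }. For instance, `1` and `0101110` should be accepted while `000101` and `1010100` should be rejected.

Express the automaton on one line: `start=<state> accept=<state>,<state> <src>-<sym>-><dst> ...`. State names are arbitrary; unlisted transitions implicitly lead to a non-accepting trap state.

start=q0 accept=q0,q1 q0-0->q1 q0-1->q0 q1-0->q2 q1-1->q0 q2-0->q2 q2-1->q2

Track partial matches of the forbidden pattern `00`. State q2 is a dead state reached once `00` has occurred; every other state accepts. q0 means no part of `00` is currently matched.
3 states suffice.
        0   1  
>* q0   q1  q0 
 * q1   q2  q0 
   q2   q2  q2 
(> = start, * = accepting)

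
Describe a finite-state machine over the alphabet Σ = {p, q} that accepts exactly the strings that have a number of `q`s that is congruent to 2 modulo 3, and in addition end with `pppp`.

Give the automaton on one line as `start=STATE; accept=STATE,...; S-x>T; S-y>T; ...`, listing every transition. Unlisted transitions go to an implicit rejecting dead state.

Build one automaton per condition and run them in lockstep. The first has 3 states tracking the count of `q`s modulo 3; the second has 5 states tracking how much of the suffix `pppp` has currently been matched. A product state is a pair (one from each), accepting exactly when both do. After merging equivalent states the machine shrinks.
A 7-state machine:
        p   q  
>  S0   S0  S1 
   S1   S1  S2 
   S2   S3  S0 
   S3   S4  S0 
   S4   S5  S0 
   S5   S6  S0 
 * S6   S6  S0 
(> = start, * = accepting)

start=S0; accept=S6; S0-p>S0; S0-q>S1; S1-p>S1; S1-q>S2; S2-p>S3; S2-q>S0; S3-p>S4; S3-q>S0; S4-p>S5; S4-q>S0; S5-p>S6; S5-q>S0; S6-p>S6; S6-q>S0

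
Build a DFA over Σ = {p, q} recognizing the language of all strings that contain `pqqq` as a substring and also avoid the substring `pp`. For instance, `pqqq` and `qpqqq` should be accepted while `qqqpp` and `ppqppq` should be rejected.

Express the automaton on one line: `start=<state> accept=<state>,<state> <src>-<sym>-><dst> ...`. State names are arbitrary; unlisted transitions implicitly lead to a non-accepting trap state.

Run two small machines in parallel and take their product. One (5 states) tracks whether and how much of `pqqq` has been seen; the other (3 states) tracks partial matches of the forbidden pattern `pp`. Each combined state is a pair, one component from each; accept when both components accept. Minimizing collapses redundant product states.
A 7-state machine:
       p  q 
>  A   B  A 
   B   C  D 
   C   C  C 
   D   B  E 
   E   B  F 
 * F   G  F 
 * G   C  F 
(> = start, * = accepting)

start=A accept=F,G A-p->B A-q->A B-p->C B-q->D C-p->C C-q->C D-p->B D-q->E E-p->B E-q->F F-p->G F-q->F G-p->C G-q->F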